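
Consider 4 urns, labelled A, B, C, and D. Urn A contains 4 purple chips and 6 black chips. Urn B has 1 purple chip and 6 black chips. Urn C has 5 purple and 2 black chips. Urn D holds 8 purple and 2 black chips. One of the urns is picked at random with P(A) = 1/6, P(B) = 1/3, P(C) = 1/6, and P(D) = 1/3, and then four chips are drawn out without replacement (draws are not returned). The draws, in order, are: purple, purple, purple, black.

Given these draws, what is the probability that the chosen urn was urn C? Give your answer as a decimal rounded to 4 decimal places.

Compute the likelihood of the observed sequence for each case: P(data | urn A) = (4/10)(3/9)(2/8)(6/7) = 1/35; P(data | urn B) = (1/7)(0/6) = 0; P(data | urn C) = (5/7)(4/6)(3/5)(2/4) = 1/7; P(data | urn D) = (8/10)(7/9)(6/8)(2/7) = 2/15.
The prior-weighted likelihoods are 1/6 · 1/35 = 1/210, 1/3 · 0 = 0, 1/6 · 1/7 = 1/42, 1/3 · 2/15 = 2/45; these sum to 23/315.
So P(urn C | data) = (1/42) / (23/315) = 15/46.

0.3261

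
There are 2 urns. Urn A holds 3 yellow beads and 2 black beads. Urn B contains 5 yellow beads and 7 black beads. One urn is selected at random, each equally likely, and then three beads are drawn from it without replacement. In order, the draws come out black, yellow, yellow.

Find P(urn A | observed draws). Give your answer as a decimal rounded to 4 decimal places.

The likelihood of the observed sequence under each hypothesis: P(data | urn A) = (2/5)(3/4)(2/3) = 1/5; P(data | urn B) = (7/12)(5/11)(4/10) = 7/66.
The prior-weighted likelihoods are 1/2 · 1/5 = 1/10, 1/2 · 7/66 = 7/132; these sum to 101/660.
Therefore the posterior P(urn A | data) = (1/10) / (101/660) = 66/101.

0.6535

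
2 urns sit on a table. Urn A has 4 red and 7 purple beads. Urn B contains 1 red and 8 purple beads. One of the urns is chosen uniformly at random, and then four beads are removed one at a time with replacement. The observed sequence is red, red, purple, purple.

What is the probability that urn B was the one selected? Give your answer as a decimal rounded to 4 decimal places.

For each hypothesis, P(data | H) works out to: P(data | urn A) = (4/11)(4/11)(7/11)(7/11) = 0.053548; P(data | urn B) = (1/9)(1/9)(8/9)(8/9) = 0.0097546.
The prior-weighted likelihoods are 1/2 · 0.053548 = 0.026774, 1/2 · 0.0097546 = 0.0048773; with total 0.031651.
Therefore the posterior P(urn B | data) = (0.0048773) / (0.031651) = 0.15409.

0.1541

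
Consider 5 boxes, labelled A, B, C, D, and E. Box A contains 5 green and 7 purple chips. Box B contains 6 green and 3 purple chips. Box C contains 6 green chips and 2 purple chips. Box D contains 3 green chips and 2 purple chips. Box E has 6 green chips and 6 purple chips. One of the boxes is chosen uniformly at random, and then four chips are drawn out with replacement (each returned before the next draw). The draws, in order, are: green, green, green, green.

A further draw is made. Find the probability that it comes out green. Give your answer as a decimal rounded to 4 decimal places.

0.6664

The likelihood of the observed sequence under each hypothesis: P(data | box A) = (5/12)(5/12)(5/12)(5/12) = 0.030141; P(data | box B) = (6/9)(6/9)(6/9)(6/9) = 0.19753; P(data | box C) = (6/8)(6/8)(6/8)(6/8) = 0.31641; P(data | box D) = (3/5)(3/5)(3/5)(3/5) = 0.1296; P(data | box E) = (6/12)(6/12)(6/12)(6/12) = 0.0625.
Weighting by the prior gives 1/5 · 0.030141 = 0.0060282, 1/5 · 0.19753 = 0.039506, 1/5 · 0.31641 = 0.063281, 1/5 · 0.1296 = 0.02592, 1/5 · 0.0625 = 0.0125; these sum to 0.14724.
Dividing through by the total gives posterior P(box A | data) = 0.040942, P(box B | data) = 0.26832, P(box C | data) = 0.4298, P(box D | data) = 0.17604, P(box E | data) = 0.084898.
Averaging over the posterior, P(green next | data) = (5/12)(0.040942) + (2/3)(0.26832) + (3/4)(0.4298) + (3/5)(0.17604) + (1/2)(0.084898) = 0.66636.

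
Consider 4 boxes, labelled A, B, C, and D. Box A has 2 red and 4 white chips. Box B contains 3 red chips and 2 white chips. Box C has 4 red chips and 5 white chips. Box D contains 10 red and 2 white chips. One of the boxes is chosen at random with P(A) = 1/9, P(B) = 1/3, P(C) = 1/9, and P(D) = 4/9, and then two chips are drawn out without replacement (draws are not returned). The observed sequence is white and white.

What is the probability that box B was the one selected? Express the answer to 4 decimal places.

0.2889

The likelihood of the observed sequence under each hypothesis: P(data | box A) = (4/6)(3/5) = 0.4; P(data | box B) = (2/5)(1/4) = 0.1; P(data | box C) = (5/9)(4/8) = 0.27778; P(data | box D) = (2/12)(1/11) = 0.015152.
Weighting by the prior gives 1/9 · 0.4 = 0.044444, 1/3 · 0.1 = 0.033333, 1/9 · 0.27778 = 0.030864, 4/9 · 0.015152 = 0.006734; with total 0.11538.
Therefore the posterior P(box B | data) = (0.033333) / (0.11538) = 0.28891.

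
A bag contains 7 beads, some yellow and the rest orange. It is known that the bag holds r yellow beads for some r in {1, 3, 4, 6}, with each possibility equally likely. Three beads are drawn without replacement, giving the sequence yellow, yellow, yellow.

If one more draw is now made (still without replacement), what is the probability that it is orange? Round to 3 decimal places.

0.360

Compute the likelihood of the observed sequence for each case: P(data | r = 1) = (1/7)(0/6) = 0; P(data | r = 3) = (3/7)(2/6)(1/5) = 1/35; P(data | r = 4) = (4/7)(3/6)(2/5) = 4/35; P(data | r = 6) = (6/7)(5/6)(4/5) = 4/7.
Multiplying each by its prior: 1/4 · 0 = 0, 1/4 · 1/35 = 1/140, 1/4 · 4/35 = 1/35, 1/4 · 4/7 = 1/7; with total 5/28.
The posterior is then P(r = 1 | data) = 0, P(r = 3 | data) = 1/25, P(r = 4 | data) = 4/25, P(r = 6 | data) = 4/5.
So P(orange next | data) = Σ P(orange next | H) P(H | data) = (1)(1/25) + (3/4)(4/25) + (1/4)(4/5) = 9/25.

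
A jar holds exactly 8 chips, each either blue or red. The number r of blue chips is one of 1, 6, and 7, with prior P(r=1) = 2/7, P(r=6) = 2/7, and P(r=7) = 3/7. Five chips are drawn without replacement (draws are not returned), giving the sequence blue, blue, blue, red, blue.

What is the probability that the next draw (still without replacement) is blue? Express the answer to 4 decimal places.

0.8788

Under each hypothesis, the probability of the observed sequence is: P(data | r = 1) = (1/8)(0/7) = 0; P(data | r = 6) = (6/8)(5/7)(4/6)(2/5)(3/4) = 3/28; P(data | r = 7) = (7/8)(6/7)(5/6)(1/5)(4/4) = 1/8.
The prior-weighted likelihoods are 2/7 · 0 = 0, 2/7 · 3/28 = 3/98, 3/7 · 1/8 = 3/56; with total 33/392.
Dividing through by the total gives posterior P(r = 1 | data) = 0, P(r = 6 | data) = 4/11, P(r = 7 | data) = 7/11.
Averaging over the posterior, P(blue next | data) = (2/3)(4/11) + (1)(7/11) = 29/33.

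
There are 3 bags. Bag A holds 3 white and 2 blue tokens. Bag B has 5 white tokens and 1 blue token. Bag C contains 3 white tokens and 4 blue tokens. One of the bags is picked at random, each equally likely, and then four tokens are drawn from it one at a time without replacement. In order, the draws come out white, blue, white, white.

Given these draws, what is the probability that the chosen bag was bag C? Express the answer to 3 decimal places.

0.097

Under each hypothesis, the probability of the observed sequence is: P(data | bag A) = (3/5)(2/4)(2/3)(1/2) = 1/10; P(data | bag B) = (5/6)(1/5)(4/4)(3/3) = 1/6; P(data | bag C) = (3/7)(4/6)(2/5)(1/4) = 1/35.
Multiplying each by its prior: 1/3 · 1/10 = 1/30, 1/3 · 1/6 = 1/18, 1/3 · 1/35 = 1/105; these sum to 31/315.
Hence P(bag C | data) = (1/105) / (31/315) = 3/31.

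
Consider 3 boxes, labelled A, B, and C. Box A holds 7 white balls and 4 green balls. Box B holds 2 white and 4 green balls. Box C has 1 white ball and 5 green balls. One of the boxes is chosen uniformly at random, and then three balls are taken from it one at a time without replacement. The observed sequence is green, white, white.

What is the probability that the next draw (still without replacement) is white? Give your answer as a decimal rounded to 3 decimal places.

Under each hypothesis, the probability of the observed sequence is: P(data | box A) = (4/11)(7/10)(6/9) = 28/165; P(data | box B) = (4/6)(2/5)(1/4) = 1/15; P(data | box C) = (5/6)(1/5)(0/4) = 0.
The prior-weighted likelihoods are 1/3 · 28/165 = 28/495, 1/3 · 1/15 = 1/45, 1/3 · 0 = 0; summing to 13/165.
Normalising, the posterior is P(box A | data) = 28/39, P(box B | data) = 11/39, P(box C | data) = 0.
The predictive probability is P(white next | data) = (5/8)(28/39) + (0)(11/39) = 35/78.

0.449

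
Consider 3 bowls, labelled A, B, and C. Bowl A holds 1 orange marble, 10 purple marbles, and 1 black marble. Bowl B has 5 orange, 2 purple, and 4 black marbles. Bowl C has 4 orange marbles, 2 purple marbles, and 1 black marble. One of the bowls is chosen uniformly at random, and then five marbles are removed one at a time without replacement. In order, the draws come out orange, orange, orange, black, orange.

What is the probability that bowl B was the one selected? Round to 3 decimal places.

Under each hypothesis, the probability of the observed sequence is: P(data | bowl A) = (1/12)(0/11) = 0; P(data | bowl B) = (5/11)(4/10)(3/9)(4/8)(2/7) = 2/231; P(data | bowl C) = (4/7)(3/6)(2/5)(1/4)(1/3) = 1/105.
Weighting by the prior gives 1/3 · 0 = 0, 1/3 · 2/231 = 2/693, 1/3 · 1/105 = 1/315; summing to 1/165.
Hence P(bowl B | data) = (2/693) / (1/165) = 10/21.

0.476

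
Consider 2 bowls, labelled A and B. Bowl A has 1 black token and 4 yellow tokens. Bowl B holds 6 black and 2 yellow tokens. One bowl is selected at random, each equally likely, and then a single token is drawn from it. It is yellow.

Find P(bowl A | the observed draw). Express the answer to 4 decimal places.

0.7619

Compute the likelihood of this draw for each case: P(data | bowl A) = (4/5) = 4/5; P(data | bowl B) = (2/8) = 1/4.
Weighting by the prior gives 1/2 · 4/5 = 2/5, 1/2 · 1/4 = 1/8; these sum to 21/40.
So P(bowl A | data) = (2/5) / (21/40) = 16/21.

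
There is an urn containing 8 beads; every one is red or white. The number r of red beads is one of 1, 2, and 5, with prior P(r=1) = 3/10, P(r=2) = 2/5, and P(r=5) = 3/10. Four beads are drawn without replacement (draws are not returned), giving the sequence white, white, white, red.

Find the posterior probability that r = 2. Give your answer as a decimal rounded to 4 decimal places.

0.5714

Compute the likelihood of the observed sequence for each case: P(data | r = 1) = (7/8)(6/7)(5/6)(1/5) = 1/8; P(data | r = 2) = (6/8)(5/7)(4/6)(2/5) = 1/7; P(data | r = 5) = (3/8)(2/7)(1/6)(5/5) = 1/56.
Multiplying each by its prior: 3/10 · 1/8 = 3/80, 2/5 · 1/7 = 2/35, 3/10 · 1/56 = 3/560; with total 1/10.
By Bayes' rule, P(r = 2 | data) = (2/35) / (1/10) = 4/7.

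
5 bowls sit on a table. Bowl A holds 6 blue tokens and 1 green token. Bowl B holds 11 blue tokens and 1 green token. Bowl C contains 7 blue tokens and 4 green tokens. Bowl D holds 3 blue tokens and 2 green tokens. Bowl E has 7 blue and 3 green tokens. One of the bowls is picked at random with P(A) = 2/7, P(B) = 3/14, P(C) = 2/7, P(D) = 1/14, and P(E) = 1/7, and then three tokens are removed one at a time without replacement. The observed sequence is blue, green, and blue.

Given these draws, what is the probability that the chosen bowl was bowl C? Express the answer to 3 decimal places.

Compute the likelihood of the observed sequence for each case: P(data | bowl A) = (6/7)(1/6)(5/5) = 0.14286; P(data | bowl B) = (11/12)(1/11)(10/10) = 0.083333; P(data | bowl C) = (7/11)(4/10)(6/9) = 0.1697; P(data | bowl D) = (3/5)(2/4)(2/3) = 0.2; P(data | bowl E) = (7/10)(3/9)(6/8) = 0.175.
The prior-weighted likelihoods are 2/7 · 0.14286 = 0.040816, 3/14 · 0.083333 = 0.017857, 2/7 · 0.1697 = 0.048485, 1/14 · 0.2 = 0.014286, 1/7 · 0.175 = 0.025; these sum to 0.14644.
By Bayes' rule, P(bowl C | data) = (0.048485) / (0.14644) = 0.33108.

0.331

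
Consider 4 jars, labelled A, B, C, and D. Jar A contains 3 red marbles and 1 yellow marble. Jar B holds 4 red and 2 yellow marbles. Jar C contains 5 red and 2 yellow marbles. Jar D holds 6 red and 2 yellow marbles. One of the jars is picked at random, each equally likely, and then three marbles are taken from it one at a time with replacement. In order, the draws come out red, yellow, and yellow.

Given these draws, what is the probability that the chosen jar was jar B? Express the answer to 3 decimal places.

Under each hypothesis, the probability of the observed sequence is: P(data | jar A) = (3/4)(1/4)(1/4) = 0.046875; P(data | jar B) = (4/6)(2/6)(2/6) = 0.074074; P(data | jar C) = (5/7)(2/7)(2/7) = 0.058309; P(data | jar D) = (6/8)(2/8)(2/8) = 0.046875.
The prior-weighted likelihoods are 1/4 · 0.046875 = 0.011719, 1/4 · 0.074074 = 0.018519, 1/4 · 0.058309 = 0.014577, 1/4 · 0.046875 = 0.011719; summing to 0.056533.
By Bayes' rule, P(jar B | data) = (0.018519) / (0.056533) = 0.32757.

0.328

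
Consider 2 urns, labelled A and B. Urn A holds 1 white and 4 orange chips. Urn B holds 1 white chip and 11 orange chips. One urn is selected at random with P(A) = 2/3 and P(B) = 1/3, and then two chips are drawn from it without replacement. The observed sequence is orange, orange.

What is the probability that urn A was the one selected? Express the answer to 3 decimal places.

0.590

The likelihood of the observed sequence under each hypothesis: P(data | urn A) = (4/5)(3/4) = 3/5; P(data | urn B) = (11/12)(10/11) = 5/6.
Multiplying each by its prior: 2/3 · 3/5 = 2/5, 1/3 · 5/6 = 5/18; summing to 61/90.
So P(urn A | data) = (2/5) / (61/90) = 36/61.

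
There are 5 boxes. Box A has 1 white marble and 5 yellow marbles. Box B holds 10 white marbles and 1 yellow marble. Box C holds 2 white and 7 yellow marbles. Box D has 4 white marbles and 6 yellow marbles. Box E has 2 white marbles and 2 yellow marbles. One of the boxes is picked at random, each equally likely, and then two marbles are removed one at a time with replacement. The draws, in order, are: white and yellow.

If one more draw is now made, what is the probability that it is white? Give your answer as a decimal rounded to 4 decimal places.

The likelihood of the observed sequence under each hypothesis: P(data | box A) = (1/6)(5/6) = 0.13889; P(data | box B) = (10/11)(1/11) = 0.082645; P(data | box C) = (2/9)(7/9) = 0.17284; P(data | box D) = (4/10)(6/10) = 0.24; P(data | box E) = (2/4)(2/4) = 0.25.
Multiplying each by its prior: 1/5 · 0.13889 = 0.027778, 1/5 · 0.082645 = 0.016529, 1/5 · 0.17284 = 0.034568, 1/5 · 0.24 = 0.048, 1/5 · 0.25 = 0.05; with total 0.17687.
Dividing through by the total gives posterior P(box A | data) = 0.15705, P(box B | data) = 0.09345, P(box C | data) = 0.19544, P(box D | data) = 0.27138, P(box E | data) = 0.28269.
Averaging over the posterior, P(white next | data) = (1/6)(0.15705) + (10/11)(0.09345) + (2/9)(0.19544) + (2/5)(0.27138) + (1/2)(0.28269) = 0.40445.

0.4045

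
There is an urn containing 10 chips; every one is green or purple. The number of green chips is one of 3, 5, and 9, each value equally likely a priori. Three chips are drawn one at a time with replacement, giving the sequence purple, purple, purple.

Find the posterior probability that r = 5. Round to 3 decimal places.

For each hypothesis, P(data | H) works out to: P(data | r = 3) = (7/10)(7/10)(7/10) = 0.343; P(data | r = 5) = (5/10)(5/10)(5/10) = 0.125; P(data | r = 9) = (1/10)(1/10)(1/10) = 0.001.
Weighting by the prior gives 1/3 · 0.343 = 0.11433, 1/3 · 0.125 = 0.041667, 1/3 · 0.001 = 0.00033333; these sum to 0.15633.
So P(r = 5 | data) = (0.041667) / (0.15633) = 0.26652.

0.267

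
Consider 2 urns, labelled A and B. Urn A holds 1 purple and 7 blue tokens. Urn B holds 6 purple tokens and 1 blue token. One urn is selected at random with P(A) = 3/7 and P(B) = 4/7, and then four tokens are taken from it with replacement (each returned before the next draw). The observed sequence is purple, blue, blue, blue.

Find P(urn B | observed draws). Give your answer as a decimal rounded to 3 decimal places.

0.038

Under each hypothesis, the probability of the observed sequence is: P(data | urn A) = (1/8)(7/8)(7/8)(7/8) = 0.08374; P(data | urn B) = (6/7)(1/7)(1/7)(1/7) = 0.002499.
Multiplying each by its prior: 3/7 · 0.08374 = 0.035889, 4/7 · 0.002499 = 0.001428; these sum to 0.037317.
Therefore the posterior P(urn B | data) = (0.001428) / (0.037317) = 0.038266.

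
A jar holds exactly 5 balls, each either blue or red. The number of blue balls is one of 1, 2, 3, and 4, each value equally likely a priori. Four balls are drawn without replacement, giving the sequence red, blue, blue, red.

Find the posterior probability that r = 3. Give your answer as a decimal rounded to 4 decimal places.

For each hypothesis, P(data | H) works out to: P(data | r = 1) = (4/5)(1/4)(0/3) = 0; P(data | r = 2) = (3/5)(2/4)(1/3)(2/2) = 1/10; P(data | r = 3) = (2/5)(3/4)(2/3)(1/2) = 1/10; P(data | r = 4) = (1/5)(4/4)(3/3)(0/2) = 0.
Multiplying each by its prior: 1/4 · 0 = 0, 1/4 · 1/10 = 1/40, 1/4 · 1/10 = 1/40, 1/4 · 0 = 0; summing to 1/20.
Hence P(r = 3 | data) = (1/40) / (1/20) = 1/2.

0.5000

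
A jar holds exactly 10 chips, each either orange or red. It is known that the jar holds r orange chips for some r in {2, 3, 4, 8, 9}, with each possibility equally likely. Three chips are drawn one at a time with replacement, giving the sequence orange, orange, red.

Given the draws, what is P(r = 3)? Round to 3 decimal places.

The likelihood of the observed sequence under each hypothesis: P(data | r = 2) = (2/10)(2/10)(8/10) = 0.032; P(data | r = 3) = (3/10)(3/10)(7/10) = 0.063; P(data | r = 4) = (4/10)(4/10)(6/10) = 0.096; P(data | r = 8) = (8/10)(8/10)(2/10) = 0.128; P(data | r = 9) = (9/10)(9/10)(1/10) = 0.081.
Multiplying each by its prior: 1/5 · 0.032 = 0.0064, 1/5 · 0.063 = 0.0126, 1/5 · 0.096 = 0.0192, 1/5 · 0.128 = 0.0256, 1/5 · 0.081 = 0.0162; summing to 0.08.
So P(r = 3 | data) = (0.0126) / (0.08) = 0.1575.

0.158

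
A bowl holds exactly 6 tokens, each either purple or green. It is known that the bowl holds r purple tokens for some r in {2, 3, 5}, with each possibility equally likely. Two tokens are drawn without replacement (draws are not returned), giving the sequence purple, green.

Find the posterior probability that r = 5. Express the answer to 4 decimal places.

0.2273

For each hypothesis, P(data | H) works out to: P(data | r = 2) = (2/6)(4/5) = 4/15; P(data | r = 3) = (3/6)(3/5) = 3/10; P(data | r = 5) = (5/6)(1/5) = 1/6.
Weighting by the prior gives 1/3 · 4/15 = 4/45, 1/3 · 3/10 = 1/10, 1/3 · 1/6 = 1/18; with total 11/45.
By Bayes' rule, P(r = 5 | data) = (1/18) / (11/45) = 5/22.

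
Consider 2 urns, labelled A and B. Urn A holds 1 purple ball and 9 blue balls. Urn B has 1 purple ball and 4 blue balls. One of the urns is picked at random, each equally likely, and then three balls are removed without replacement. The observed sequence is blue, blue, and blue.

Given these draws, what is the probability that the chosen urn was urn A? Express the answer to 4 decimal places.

0.6364

Under each hypothesis, the probability of the observed sequence is: P(data | urn A) = (9/10)(8/9)(7/8) = 7/10; P(data | urn B) = (4/5)(3/4)(2/3) = 2/5.
The prior-weighted likelihoods are 1/2 · 7/10 = 7/20, 1/2 · 2/5 = 1/5; summing to 11/20.
So P(urn A | data) = (7/20) / (11/20) = 7/11.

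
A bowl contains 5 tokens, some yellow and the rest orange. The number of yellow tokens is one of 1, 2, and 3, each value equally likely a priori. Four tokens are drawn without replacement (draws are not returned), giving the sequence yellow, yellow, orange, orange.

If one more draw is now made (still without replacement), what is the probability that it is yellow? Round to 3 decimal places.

The likelihood of the observed sequence under each hypothesis: P(data | r = 1) = (1/5)(0/4) = 0; P(data | r = 2) = (2/5)(1/4)(3/3)(2/2) = 1/10; P(data | r = 3) = (3/5)(2/4)(2/3)(1/2) = 1/10.
The prior-weighted likelihoods are 1/3 · 0 = 0, 1/3 · 1/10 = 1/30, 1/3 · 1/10 = 1/30; these sum to 1/15.
Normalising, the posterior is P(r = 1 | data) = 0, P(r = 2 | data) = 1/2, P(r = 3 | data) = 1/2.
The predictive probability is P(yellow next | data) = (0)(1/2) + (1)(1/2) = 1/2.

0.500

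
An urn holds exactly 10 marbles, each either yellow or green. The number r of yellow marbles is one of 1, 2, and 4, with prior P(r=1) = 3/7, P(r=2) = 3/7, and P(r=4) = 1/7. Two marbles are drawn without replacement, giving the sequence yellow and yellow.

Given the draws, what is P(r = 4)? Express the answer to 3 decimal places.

For each hypothesis, P(data | H) works out to: P(data | r = 1) = (1/10)(0/9) = 0; P(data | r = 2) = (2/10)(1/9) = 1/45; P(data | r = 4) = (4/10)(3/9) = 2/15.
Multiplying each by its prior: 3/7 · 0 = 0, 3/7 · 1/45 = 1/105, 1/7 · 2/15 = 2/105; these sum to 1/35.
Therefore the posterior P(r = 4 | data) = (2/105) / (1/35) = 2/3.

0.667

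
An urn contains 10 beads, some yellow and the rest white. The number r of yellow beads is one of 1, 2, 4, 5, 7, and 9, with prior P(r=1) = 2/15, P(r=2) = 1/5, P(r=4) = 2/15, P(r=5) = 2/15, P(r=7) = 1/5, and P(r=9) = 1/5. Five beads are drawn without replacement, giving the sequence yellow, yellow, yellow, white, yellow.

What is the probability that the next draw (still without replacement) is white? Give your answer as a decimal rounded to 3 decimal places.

0.236

Under each hypothesis, the probability of the observed sequence is: P(data | r = 1) = (1/10)(0/9) = 0; P(data | r = 2) = (2/10)(1/9)(0/8) = 0; P(data | r = 4) = (4/10)(3/9)(2/8)(6/7)(1/6) = 0.0047619; P(data | r = 5) = (5/10)(4/9)(3/8)(5/7)(2/6) = 0.019841; P(data | r = 7) = (7/10)(6/9)(5/8)(3/7)(4/6) = 0.083333; P(data | r = 9) = (9/10)(8/9)(7/8)(1/7)(6/6) = 0.1.
The prior-weighted likelihoods are 2/15 · 0 = 0, 1/5 · 0 = 0, 2/15 · 0.0047619 = 0.00063492, 2/15 · 0.019841 = 0.0026455, 1/5 · 0.083333 = 0.016667, 1/5 · 0.1 = 0.02; with total 0.039947.
Normalising, the posterior is P(r = 1 | data) = 0, P(r = 2 | data) = 0, P(r = 4 | data) = 0.015894, P(r = 5 | data) = 0.066225, P(r = 7 | data) = 0.41722, P(r = 9 | data) = 0.50066.
The predictive probability is P(white next | data) = (1)(0.015894) + (4/5)(0.066225) + (2/5)(0.41722) + (0)(0.50066) = 0.23576.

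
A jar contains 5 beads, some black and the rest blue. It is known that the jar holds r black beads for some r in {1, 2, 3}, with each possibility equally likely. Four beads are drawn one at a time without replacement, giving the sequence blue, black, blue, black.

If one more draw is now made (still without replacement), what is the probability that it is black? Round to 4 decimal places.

0.5000

For each hypothesis, P(data | H) works out to: P(data | r = 1) = (4/5)(1/4)(3/3)(0/2) = 0; P(data | r = 2) = (3/5)(2/4)(2/3)(1/2) = 1/10; P(data | r = 3) = (2/5)(3/4)(1/3)(2/2) = 1/10.
The prior-weighted likelihoods are 1/3 · 0 = 0, 1/3 · 1/10 = 1/30, 1/3 · 1/10 = 1/30; these sum to 1/15.
The posterior is then P(r = 1 | data) = 0, P(r = 2 | data) = 1/2, P(r = 3 | data) = 1/2.
The predictive probability is P(black next | data) = (0)(1/2) + (1)(1/2) = 1/2.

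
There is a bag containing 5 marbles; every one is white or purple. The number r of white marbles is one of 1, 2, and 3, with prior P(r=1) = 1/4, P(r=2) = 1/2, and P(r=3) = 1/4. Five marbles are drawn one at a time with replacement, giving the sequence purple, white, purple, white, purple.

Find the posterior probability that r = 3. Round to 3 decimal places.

Under each hypothesis, the probability of the observed sequence is: P(data | r = 1) = (4/5)(1/5)(4/5)(1/5)(4/5) = 0.02048; P(data | r = 2) = (3/5)(2/5)(3/5)(2/5)(3/5) = 0.03456; P(data | r = 3) = (2/5)(3/5)(2/5)(3/5)(2/5) = 0.02304.
Multiplying each by its prior: 1/4 · 0.02048 = 0.00512, 1/2 · 0.03456 = 0.01728, 1/4 · 0.02304 = 0.00576; with total 0.02816.
By Bayes' rule, P(r = 3 | data) = (0.00576) / (0.02816) = 0.20455.

0.205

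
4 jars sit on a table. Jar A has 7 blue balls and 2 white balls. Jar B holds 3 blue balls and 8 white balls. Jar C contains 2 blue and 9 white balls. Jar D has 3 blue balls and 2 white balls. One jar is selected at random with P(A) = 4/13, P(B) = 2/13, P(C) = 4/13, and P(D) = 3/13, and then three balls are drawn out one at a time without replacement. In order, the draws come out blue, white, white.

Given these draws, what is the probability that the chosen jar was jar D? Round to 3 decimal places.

The likelihood of the observed sequence under each hypothesis: P(data | jar A) = (7/9)(2/8)(1/7) = 0.027778; P(data | jar B) = (3/11)(8/10)(7/9) = 0.1697; P(data | jar C) = (2/11)(9/10)(8/9) = 0.14545; P(data | jar D) = (3/5)(2/4)(1/3) = 0.1.
Multiplying each by its prior: 4/13 · 0.027778 = 0.008547, 2/13 · 0.1697 = 0.026107, 4/13 · 0.14545 = 0.044755, 3/13 · 0.1 = 0.023077; summing to 0.10249.
By Bayes' rule, P(jar D | data) = (0.023077) / (0.10249) = 0.22517.

0.225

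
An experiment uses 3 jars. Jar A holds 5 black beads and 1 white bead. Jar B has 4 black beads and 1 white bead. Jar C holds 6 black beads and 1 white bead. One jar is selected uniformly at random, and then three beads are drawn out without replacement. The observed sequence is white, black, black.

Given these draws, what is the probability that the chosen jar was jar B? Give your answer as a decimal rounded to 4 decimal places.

For each hypothesis, P(data | H) works out to: P(data | jar A) = (1/6)(5/5)(4/4) = 1/6; P(data | jar B) = (1/5)(4/4)(3/3) = 1/5; P(data | jar C) = (1/7)(6/6)(5/5) = 1/7.
The prior-weighted likelihoods are 1/3 · 1/6 = 1/18, 1/3 · 1/5 = 1/15, 1/3 · 1/7 = 1/21; with total 107/630.
Hence P(jar B | data) = (1/15) / (107/630) = 42/107.

0.3925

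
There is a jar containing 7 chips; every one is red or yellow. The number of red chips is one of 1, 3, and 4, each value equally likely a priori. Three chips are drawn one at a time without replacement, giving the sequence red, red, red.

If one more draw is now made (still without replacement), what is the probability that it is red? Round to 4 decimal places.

0.2000

Compute the likelihood of the observed sequence for each case: P(data | r = 1) = (1/7)(0/6) = 0; P(data | r = 3) = (3/7)(2/6)(1/5) = 1/35; P(data | r = 4) = (4/7)(3/6)(2/5) = 4/35.
The prior-weighted likelihoods are 1/3 · 0 = 0, 1/3 · 1/35 = 1/105, 1/3 · 4/35 = 4/105; with total 1/21.
The posterior is then P(r = 1 | data) = 0, P(r = 3 | data) = 1/5, P(r = 4 | data) = 4/5.
Averaging over the posterior, P(red next | data) = (0)(1/5) + (1/4)(4/5) = 1/5.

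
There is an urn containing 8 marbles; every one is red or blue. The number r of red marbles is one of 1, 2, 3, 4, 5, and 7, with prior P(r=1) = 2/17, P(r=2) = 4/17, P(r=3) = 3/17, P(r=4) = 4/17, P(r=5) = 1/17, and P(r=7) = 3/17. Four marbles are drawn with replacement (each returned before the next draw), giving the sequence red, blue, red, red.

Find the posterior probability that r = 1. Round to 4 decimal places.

0.0046

Compute the likelihood of the observed sequence for each case: P(data | r = 1) = (1/8)(7/8)(1/8)(1/8) = 0.001709; P(data | r = 2) = (2/8)(6/8)(2/8)(2/8) = 0.011719; P(data | r = 3) = (3/8)(5/8)(3/8)(3/8) = 0.032959; P(data | r = 4) = (4/8)(4/8)(4/8)(4/8) = 0.0625; P(data | r = 5) = (5/8)(3/8)(5/8)(5/8) = 0.091553; P(data | r = 7) = (7/8)(1/8)(7/8)(7/8) = 0.08374.
Multiplying each by its prior: 2/17 · 0.001709 = 0.00020106, 4/17 · 0.011719 = 0.0027574, 3/17 · 0.032959 = 0.0058163, 4/17 · 0.0625 = 0.014706, 1/17 · 0.091553 = 0.0053855, 3/17 · 0.08374 = 0.014778; these sum to 0.043644.
So P(r = 1 | data) = (0.00020106) / (0.043644) = 0.0046068.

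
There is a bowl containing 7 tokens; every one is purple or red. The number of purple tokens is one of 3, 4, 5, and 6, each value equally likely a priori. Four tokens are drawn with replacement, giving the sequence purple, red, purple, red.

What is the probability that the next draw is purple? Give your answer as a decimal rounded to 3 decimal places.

Under each hypothesis, the probability of the observed sequence is: P(data | r = 3) = (3/7)(4/7)(3/7)(4/7) = 0.059975; P(data | r = 4) = (4/7)(3/7)(4/7)(3/7) = 0.059975; P(data | r = 5) = (5/7)(2/7)(5/7)(2/7) = 0.041649; P(data | r = 6) = (6/7)(1/7)(6/7)(1/7) = 0.014994.
Multiplying each by its prior: 1/4 · 0.059975 = 0.014994, 1/4 · 0.059975 = 0.014994, 1/4 · 0.041649 = 0.010412, 1/4 · 0.014994 = 0.0037484; these sum to 0.044148.
Dividing through by the total gives posterior P(r = 3 | data) = 0.33962, P(r = 4 | data) = 0.33962, P(r = 5 | data) = 0.23585, P(r = 6 | data) = 0.084906.
So P(purple next | data) = Σ P(purple next | H) P(H | data) = (3/7)(0.33962) + (4/7)(0.33962) + (5/7)(0.23585) + (6/7)(0.084906) = 0.58086.

0.581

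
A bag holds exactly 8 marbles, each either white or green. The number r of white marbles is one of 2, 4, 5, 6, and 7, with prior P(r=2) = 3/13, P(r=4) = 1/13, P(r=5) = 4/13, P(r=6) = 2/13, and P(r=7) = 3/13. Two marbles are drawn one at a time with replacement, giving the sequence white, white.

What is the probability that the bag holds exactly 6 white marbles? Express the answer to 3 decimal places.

0.207

The likelihood of the observed sequence under each hypothesis: P(data | r = 2) = (2/8)(2/8) = 1/16; P(data | r = 4) = (4/8)(4/8) = 1/4; P(data | r = 5) = (5/8)(5/8) = 25/64; P(data | r = 6) = (6/8)(6/8) = 9/16; P(data | r = 7) = (7/8)(7/8) = 49/64.
Weighting by the prior gives 3/13 · 1/16 = 3/208, 1/13 · 1/4 = 1/52, 4/13 · 25/64 = 25/208, 2/13 · 9/16 = 9/104, 3/13 · 49/64 = 147/832; summing to 347/832.
So P(r = 6 | data) = (9/104) / (347/832) = 72/347.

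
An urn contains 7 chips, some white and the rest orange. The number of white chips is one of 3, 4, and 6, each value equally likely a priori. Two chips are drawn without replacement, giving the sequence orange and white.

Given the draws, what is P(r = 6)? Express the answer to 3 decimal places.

Under each hypothesis, the probability of the observed sequence is: P(data | r = 3) = (4/7)(3/6) = 2/7; P(data | r = 4) = (3/7)(4/6) = 2/7; P(data | r = 6) = (1/7)(6/6) = 1/7.
Weighting by the prior gives 1/3 · 2/7 = 2/21, 1/3 · 2/7 = 2/21, 1/3 · 1/7 = 1/21; with total 5/21.
By Bayes' rule, P(r = 6 | data) = (1/21) / (5/21) = 1/5.

0.200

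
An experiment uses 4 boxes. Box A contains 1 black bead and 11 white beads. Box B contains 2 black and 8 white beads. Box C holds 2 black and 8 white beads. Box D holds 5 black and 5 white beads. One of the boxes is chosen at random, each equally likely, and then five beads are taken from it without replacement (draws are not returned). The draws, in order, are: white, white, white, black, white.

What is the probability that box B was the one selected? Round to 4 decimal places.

Compute the likelihood of the observed sequence for each case: P(data | box A) = (11/12)(10/11)(9/10)(1/9)(8/8) = 0.083333; P(data | box B) = (8/10)(7/9)(6/8)(2/7)(5/6) = 0.11111; P(data | box C) = (8/10)(7/9)(6/8)(2/7)(5/6) = 0.11111; P(data | box D) = (5/10)(4/9)(3/8)(5/7)(2/6) = 0.019841.
Weighting by the prior gives 1/4 · 0.083333 = 0.020833, 1/4 · 0.11111 = 0.027778, 1/4 · 0.11111 = 0.027778, 1/4 · 0.019841 = 0.0049603; with total 0.081349.
By Bayes' rule, P(box B | data) = (0.027778) / (0.081349) = 0.34146.

0.3415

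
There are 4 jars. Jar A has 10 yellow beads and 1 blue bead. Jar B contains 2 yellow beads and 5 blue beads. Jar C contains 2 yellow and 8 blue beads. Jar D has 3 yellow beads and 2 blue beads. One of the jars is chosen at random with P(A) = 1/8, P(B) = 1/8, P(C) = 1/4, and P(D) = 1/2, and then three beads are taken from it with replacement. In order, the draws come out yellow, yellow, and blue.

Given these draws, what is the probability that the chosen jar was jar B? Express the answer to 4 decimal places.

Under each hypothesis, the probability of the observed sequence is: P(data | jar A) = (10/11)(10/11)(1/11) = 0.075131; P(data | jar B) = (2/7)(2/7)(5/7) = 0.058309; P(data | jar C) = (2/10)(2/10)(8/10) = 0.032; P(data | jar D) = (3/5)(3/5)(2/5) = 0.144.
Multiplying each by its prior: 1/8 · 0.075131 = 0.0093914, 1/8 · 0.058309 = 0.0072886, 1/4 · 0.032 = 0.008, 1/2 · 0.144 = 0.072; summing to 0.09668.
Therefore the posterior P(jar B | data) = (0.0072886) / (0.09668) = 0.075389.

0.0754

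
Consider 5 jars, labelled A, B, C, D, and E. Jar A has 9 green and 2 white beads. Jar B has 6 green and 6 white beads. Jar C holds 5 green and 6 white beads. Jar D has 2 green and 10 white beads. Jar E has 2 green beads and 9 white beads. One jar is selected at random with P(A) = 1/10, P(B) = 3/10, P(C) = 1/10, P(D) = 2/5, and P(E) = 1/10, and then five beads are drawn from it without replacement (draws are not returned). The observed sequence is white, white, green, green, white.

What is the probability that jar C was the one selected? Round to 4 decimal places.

The likelihood of the observed sequence under each hypothesis: P(data | jar A) = (2/11)(1/10)(9/9)(8/8)(0/7) = 0; P(data | jar B) = (6/12)(5/11)(6/10)(5/9)(4/8) = 0.037879; P(data | jar C) = (6/11)(5/10)(5/9)(4/8)(4/7) = 0.04329; P(data | jar D) = (10/12)(9/11)(2/10)(1/9)(8/8) = 0.015152; P(data | jar E) = (9/11)(8/10)(2/9)(1/8)(7/7) = 0.018182.
Multiplying each by its prior: 1/10 · 0 = 0, 3/10 · 0.037879 = 0.011364, 1/10 · 0.04329 = 0.004329, 2/5 · 0.015152 = 0.0060606, 1/10 · 0.018182 = 0.0018182; summing to 0.023571.
So P(jar C | data) = (0.004329) / (0.023571) = 0.18365.

0.1837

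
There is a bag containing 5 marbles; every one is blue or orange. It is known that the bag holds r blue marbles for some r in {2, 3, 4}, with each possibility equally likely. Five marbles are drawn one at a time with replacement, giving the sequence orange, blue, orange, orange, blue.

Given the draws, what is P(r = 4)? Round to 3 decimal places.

Under each hypothesis, the probability of the observed sequence is: P(data | r = 2) = (3/5)(2/5)(3/5)(3/5)(2/5) = 0.03456; P(data | r = 3) = (2/5)(3/5)(2/5)(2/5)(3/5) = 0.02304; P(data | r = 4) = (1/5)(4/5)(1/5)(1/5)(4/5) = 0.00512.
Weighting by the prior gives 1/3 · 0.03456 = 0.01152, 1/3 · 0.02304 = 0.00768, 1/3 · 0.00512 = 0.0017067; with total 0.020907.
So P(r = 4 | data) = (0.0017067) / (0.020907) = 0.081633.

0.082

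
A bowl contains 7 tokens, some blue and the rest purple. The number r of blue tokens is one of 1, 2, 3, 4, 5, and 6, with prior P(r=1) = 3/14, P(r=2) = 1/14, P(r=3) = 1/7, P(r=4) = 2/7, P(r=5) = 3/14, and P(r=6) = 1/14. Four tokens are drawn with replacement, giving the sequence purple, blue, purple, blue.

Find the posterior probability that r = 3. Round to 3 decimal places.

Under each hypothesis, the probability of the observed sequence is: P(data | r = 1) = (6/7)(1/7)(6/7)(1/7) = 0.014994; P(data | r = 2) = (5/7)(2/7)(5/7)(2/7) = 0.041649; P(data | r = 3) = (4/7)(3/7)(4/7)(3/7) = 0.059975; P(data | r = 4) = (3/7)(4/7)(3/7)(4/7) = 0.059975; P(data | r = 5) = (2/7)(5/7)(2/7)(5/7) = 0.041649; P(data | r = 6) = (1/7)(6/7)(1/7)(6/7) = 0.014994.
Weighting by the prior gives 3/14 · 0.014994 = 0.0032129, 1/14 · 0.041649 = 0.002975, 1/7 · 0.059975 = 0.0085679, 2/7 · 0.059975 = 0.017136, 3/14 · 0.041649 = 0.0089249, 1/14 · 0.014994 = 0.001071; summing to 0.041887.
Therefore the posterior P(r = 3 | data) = (0.0085679) / (0.041887) = 0.20455.

0.205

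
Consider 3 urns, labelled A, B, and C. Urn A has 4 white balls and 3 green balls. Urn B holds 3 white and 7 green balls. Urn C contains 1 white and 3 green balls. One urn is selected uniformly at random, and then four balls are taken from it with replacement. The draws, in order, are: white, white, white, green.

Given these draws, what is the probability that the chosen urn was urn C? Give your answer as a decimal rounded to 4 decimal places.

0.1060

Compute the likelihood of the observed sequence for each case: P(data | urn A) = (4/7)(4/7)(4/7)(3/7) = 0.079967; P(data | urn B) = (3/10)(3/10)(3/10)(7/10) = 0.0189; P(data | urn C) = (1/4)(1/4)(1/4)(3/4) = 0.011719.
Multiplying each by its prior: 1/3 · 0.079967 = 0.026656, 1/3 · 0.0189 = 0.0063, 1/3 · 0.011719 = 0.0039062; summing to 0.036862.
So P(urn C | data) = (0.0039062) / (0.036862) = 0.10597.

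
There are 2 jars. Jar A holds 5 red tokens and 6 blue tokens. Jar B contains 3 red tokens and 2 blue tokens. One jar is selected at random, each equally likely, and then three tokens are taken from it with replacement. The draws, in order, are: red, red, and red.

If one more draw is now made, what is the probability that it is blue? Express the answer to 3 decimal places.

Compute the likelihood of the observed sequence for each case: P(data | jar A) = (5/11)(5/11)(5/11) = 0.093914; P(data | jar B) = (3/5)(3/5)(3/5) = 0.216.
Weighting by the prior gives 1/2 · 0.093914 = 0.046957, 1/2 · 0.216 = 0.108; summing to 0.15496.
Dividing through by the total gives posterior P(jar A | data) = 0.30303, P(jar B | data) = 0.69697.
The predictive probability is P(blue next | data) = (6/11)(0.30303) + (2/5)(0.69697) = 0.44408.

0.444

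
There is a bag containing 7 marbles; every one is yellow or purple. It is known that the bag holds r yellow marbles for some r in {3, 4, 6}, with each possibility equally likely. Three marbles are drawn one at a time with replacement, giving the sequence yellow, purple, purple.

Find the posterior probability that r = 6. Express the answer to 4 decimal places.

Compute the likelihood of the observed sequence for each case: P(data | r = 3) = (3/7)(4/7)(4/7) = 48/343; P(data | r = 4) = (4/7)(3/7)(3/7) = 36/343; P(data | r = 6) = (6/7)(1/7)(1/7) = 6/343.
Weighting by the prior gives 1/3 · 48/343 = 16/343, 1/3 · 36/343 = 12/343, 1/3 · 6/343 = 2/343; summing to 30/343.
Therefore the posterior P(r = 6 | data) = (2/343) / (30/343) = 1/15.

0.0667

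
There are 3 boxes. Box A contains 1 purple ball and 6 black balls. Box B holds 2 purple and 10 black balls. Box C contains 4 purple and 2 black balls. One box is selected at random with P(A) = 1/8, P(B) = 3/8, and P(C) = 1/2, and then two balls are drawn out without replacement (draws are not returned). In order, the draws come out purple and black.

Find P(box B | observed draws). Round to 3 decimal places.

The likelihood of the observed sequence under each hypothesis: P(data | box A) = (1/7)(6/6) = 0.14286; P(data | box B) = (2/12)(10/11) = 0.15152; P(data | box C) = (4/6)(2/5) = 0.26667.
Multiplying each by its prior: 1/8 · 0.14286 = 0.017857, 3/8 · 0.15152 = 0.056818, 1/2 · 0.26667 = 0.13333; these sum to 0.20801.
By Bayes' rule, P(box B | data) = (0.056818) / (0.20801) = 0.27315.

0.273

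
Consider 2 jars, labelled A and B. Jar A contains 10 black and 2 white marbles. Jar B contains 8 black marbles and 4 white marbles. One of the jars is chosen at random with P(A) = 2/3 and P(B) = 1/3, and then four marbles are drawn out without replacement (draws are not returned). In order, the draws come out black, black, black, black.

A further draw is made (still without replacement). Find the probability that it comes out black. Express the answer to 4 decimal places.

0.7143

Compute the likelihood of the observed sequence for each case: P(data | jar A) = (10/12)(9/11)(8/10)(7/9) = 14/33; P(data | jar B) = (8/12)(7/11)(6/10)(5/9) = 14/99.
Multiplying each by its prior: 2/3 · 14/33 = 28/99, 1/3 · 14/99 = 14/297; summing to 98/297.
Normalising, the posterior is P(jar A | data) = 6/7, P(jar B | data) = 1/7.
So P(black next | data) = Σ P(black next | H) P(H | data) = (3/4)(6/7) + (1/2)(1/7) = 5/7.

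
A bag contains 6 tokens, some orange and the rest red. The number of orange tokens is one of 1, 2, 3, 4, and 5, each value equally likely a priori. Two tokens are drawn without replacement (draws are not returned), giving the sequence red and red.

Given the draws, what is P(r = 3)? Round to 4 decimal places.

0.1500

For each hypothesis, P(data | H) works out to: P(data | r = 1) = (5/6)(4/5) = 2/3; P(data | r = 2) = (4/6)(3/5) = 2/5; P(data | r = 3) = (3/6)(2/5) = 1/5; P(data | r = 4) = (2/6)(1/5) = 1/15; P(data | r = 5) = (1/6)(0/5) = 0.
Weighting by the prior gives 1/5 · 2/3 = 2/15, 1/5 · 2/5 = 2/25, 1/5 · 1/5 = 1/25, 1/5 · 1/15 = 1/75, 1/5 · 0 = 0; with total 4/15.
So P(r = 3 | data) = (1/25) / (4/15) = 3/20.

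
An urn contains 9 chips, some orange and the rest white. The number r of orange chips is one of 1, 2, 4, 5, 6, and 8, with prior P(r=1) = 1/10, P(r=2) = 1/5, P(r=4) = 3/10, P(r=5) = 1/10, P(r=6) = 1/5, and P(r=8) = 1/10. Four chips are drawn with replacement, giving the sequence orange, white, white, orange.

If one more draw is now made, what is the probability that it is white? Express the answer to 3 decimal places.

0.516

The likelihood of the observed sequence under each hypothesis: P(data | r = 1) = (1/9)(8/9)(8/9)(1/9) = 0.0097546; P(data | r = 2) = (2/9)(7/9)(7/9)(2/9) = 0.029873; P(data | r = 4) = (4/9)(5/9)(5/9)(4/9) = 0.060966; P(data | r = 5) = (5/9)(4/9)(4/9)(5/9) = 0.060966; P(data | r = 6) = (6/9)(3/9)(3/9)(6/9) = 0.049383; P(data | r = 8) = (8/9)(1/9)(1/9)(8/9) = 0.0097546.
The prior-weighted likelihoods are 1/10 · 0.0097546 = 0.00097546, 1/5 · 0.029873 = 0.0059747, 3/10 · 0.060966 = 0.01829, 1/10 · 0.060966 = 0.0060966, 1/5 · 0.049383 = 0.0098765, 1/10 · 0.0097546 = 0.00097546; with total 0.042189.
Dividing through by the total gives posterior P(r = 1 | data) = 0.023121, P(r = 2 | data) = 0.14162, P(r = 4 | data) = 0.43353, P(r = 5 | data) = 0.14451, P(r = 6 | data) = 0.2341, P(r = 8 | data) = 0.023121.
The predictive probability is P(white next | data) = (8/9)(0.023121) + (7/9)(0.14162) + (5/9)(0.43353) + (4/9)(0.14451) + (1/3)(0.2341) + (1/9)(0.023121) = 0.51638.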